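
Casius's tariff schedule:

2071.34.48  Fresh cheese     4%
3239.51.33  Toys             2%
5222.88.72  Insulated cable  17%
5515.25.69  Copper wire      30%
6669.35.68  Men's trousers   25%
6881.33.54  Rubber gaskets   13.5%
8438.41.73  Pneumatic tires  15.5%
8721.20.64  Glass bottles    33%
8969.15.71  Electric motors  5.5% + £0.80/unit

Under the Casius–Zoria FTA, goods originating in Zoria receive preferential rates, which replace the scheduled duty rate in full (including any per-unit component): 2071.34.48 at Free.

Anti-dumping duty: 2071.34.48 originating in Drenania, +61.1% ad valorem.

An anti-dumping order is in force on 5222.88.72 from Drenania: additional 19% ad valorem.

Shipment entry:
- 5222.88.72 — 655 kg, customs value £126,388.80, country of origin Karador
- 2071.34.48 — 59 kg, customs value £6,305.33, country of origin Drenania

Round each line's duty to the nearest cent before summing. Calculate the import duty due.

£25,590.87

Line 1 (5222.88.72, Karador, 655 kg, £126,388.80):
Base rate for 5222.88.72 is 17%.
The additional-duty order on 5222.88.72 targets Drenania, not Karador; it does not apply.
Duty = £126,388.80 × 17% = £21,486.10.
Line 2 (2071.34.48, Drenania, 59 kg, £6,305.33):
Base rate for 2071.34.48 is 4%.
2071.34.48 has an FTA preferential rate, but origin Drenania is not Zoria; base rate stands.
Additional duty on 2071.34.48 from Drenania: +61.1%. Applied ad valorem rate: 4% + 61.1% = 65.1%.
Duty = £6,305.33 × 65.1% = £4,104.77.
Total = £21,486.10 + £4,104.77 = £25,590.87.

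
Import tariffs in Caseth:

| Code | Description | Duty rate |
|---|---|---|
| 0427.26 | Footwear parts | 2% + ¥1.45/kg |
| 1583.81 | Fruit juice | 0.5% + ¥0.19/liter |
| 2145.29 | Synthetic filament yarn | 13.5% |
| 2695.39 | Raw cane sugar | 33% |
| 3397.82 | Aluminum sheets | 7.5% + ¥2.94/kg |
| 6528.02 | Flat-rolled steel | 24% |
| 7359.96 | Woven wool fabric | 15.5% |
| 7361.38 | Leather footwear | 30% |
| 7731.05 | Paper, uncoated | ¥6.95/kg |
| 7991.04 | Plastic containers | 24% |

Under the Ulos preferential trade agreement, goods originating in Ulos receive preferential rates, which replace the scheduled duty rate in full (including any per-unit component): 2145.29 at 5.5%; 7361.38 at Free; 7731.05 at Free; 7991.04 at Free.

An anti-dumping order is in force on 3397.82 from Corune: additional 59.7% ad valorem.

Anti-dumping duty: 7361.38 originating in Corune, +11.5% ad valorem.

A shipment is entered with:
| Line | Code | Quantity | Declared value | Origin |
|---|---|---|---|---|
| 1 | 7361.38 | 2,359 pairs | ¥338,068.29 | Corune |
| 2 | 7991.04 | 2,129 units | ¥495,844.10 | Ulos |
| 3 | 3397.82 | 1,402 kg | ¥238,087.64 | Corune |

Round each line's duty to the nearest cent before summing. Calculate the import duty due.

Line 1 (7361.38, Corune, 2,359 pairs, ¥338,068.29):
Base rate for 7361.38 is 30%.
7361.38 has an FTA preferential rate, but origin Corune is not Ulos; base rate stands.
Additional duty on 7361.38 from Corune: +11.5%. Applied ad valorem rate: 30% + 11.5% = 41.5%.
Duty = ¥338,068.29 × 41.5% = ¥140,298.34.
Line 2 (7991.04, Ulos, 2,129 units, ¥495,844.10):
Base rate for 7991.04 is 24%.
Origin Ulos qualifies under the Caseth–Ulos agreement and 7991.04 is covered: preferential rate Free applies instead.
Duty = ¥495,844.10 × 0% = ¥0.00.
Line 3 (3397.82, Corune, 1,402 kg, ¥238,087.64):
Base rate for 3397.82 is 7.5% + ¥2.94/kg.
Additional duty on 3397.82 from Corune: +59.7%. Applied ad valorem rate: 7.5% + 59.7% = 67.2%.
Duty = ¥238,087.64 × 67.2% + 1,402 × ¥2.94 = ¥164,116.77.
Total = ¥140,298.34 + ¥0.00 + ¥164,116.77 = ¥304,415.11.

¥304,415.11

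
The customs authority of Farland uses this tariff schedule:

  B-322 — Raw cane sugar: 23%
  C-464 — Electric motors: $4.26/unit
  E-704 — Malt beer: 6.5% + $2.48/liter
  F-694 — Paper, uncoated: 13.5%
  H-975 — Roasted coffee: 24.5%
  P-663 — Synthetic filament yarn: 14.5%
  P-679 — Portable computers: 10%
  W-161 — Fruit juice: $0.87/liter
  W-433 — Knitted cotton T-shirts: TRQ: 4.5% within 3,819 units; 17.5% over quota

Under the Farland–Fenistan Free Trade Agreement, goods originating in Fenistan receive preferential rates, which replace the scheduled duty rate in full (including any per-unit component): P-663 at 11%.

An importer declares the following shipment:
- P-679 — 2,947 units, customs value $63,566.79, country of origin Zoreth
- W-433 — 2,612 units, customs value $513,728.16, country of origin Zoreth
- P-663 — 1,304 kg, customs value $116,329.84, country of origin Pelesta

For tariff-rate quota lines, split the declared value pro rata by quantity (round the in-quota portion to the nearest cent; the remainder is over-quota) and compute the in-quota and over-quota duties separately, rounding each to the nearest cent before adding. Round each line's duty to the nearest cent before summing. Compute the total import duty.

$46,342.28

Line 1 (P-679, Zoreth, 2,947 units, $63,566.79):
Base rate for P-679 is 10%.
Duty = $63,566.79 × 10% = $6,356.68.
Line 2 (W-433, Zoreth, 2,612 units, $513,728.16):
Code W-433 is under a tariff-rate quota (threshold 3,819 units). Quantity 2,612 units is within the quota, so the in-quota rate 4.5% applies to the full value.
Duty = $513,728.16 × 4.5% = $23,117.77.
Line 3 (P-663, Pelesta, 1,304 kg, $116,329.84):
Base rate for P-663 is 14.5%.
P-663 has an FTA preferential rate, but origin Pelesta is not Fenistan; base rate stands.
Duty = $116,329.84 × 14.5% = $16,867.83.
Total = $6,356.68 + $23,117.77 + $16,867.83 = $46,342.28.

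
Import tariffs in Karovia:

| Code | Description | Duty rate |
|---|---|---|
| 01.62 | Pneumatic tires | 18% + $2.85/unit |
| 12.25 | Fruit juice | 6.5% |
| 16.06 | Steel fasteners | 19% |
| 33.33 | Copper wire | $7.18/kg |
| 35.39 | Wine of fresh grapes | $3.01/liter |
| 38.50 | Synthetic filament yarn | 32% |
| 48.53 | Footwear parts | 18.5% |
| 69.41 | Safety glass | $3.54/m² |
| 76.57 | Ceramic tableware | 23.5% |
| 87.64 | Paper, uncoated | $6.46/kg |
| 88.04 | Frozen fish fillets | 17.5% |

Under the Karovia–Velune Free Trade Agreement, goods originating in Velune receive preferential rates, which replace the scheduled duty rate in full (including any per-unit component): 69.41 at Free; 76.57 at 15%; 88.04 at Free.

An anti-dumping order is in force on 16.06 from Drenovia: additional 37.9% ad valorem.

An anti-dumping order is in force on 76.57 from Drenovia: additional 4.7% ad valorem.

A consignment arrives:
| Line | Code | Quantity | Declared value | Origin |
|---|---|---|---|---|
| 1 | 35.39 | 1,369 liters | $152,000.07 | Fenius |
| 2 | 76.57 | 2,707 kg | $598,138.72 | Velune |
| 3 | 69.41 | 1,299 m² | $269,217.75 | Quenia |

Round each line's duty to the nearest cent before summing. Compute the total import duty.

Line 1 (35.39, Fenius, 1,369 liters, $152,000.07):
Base rate for 35.39 is $3.01/liter.
Duty = 1,369 × $3.01 = $4,120.69.
Line 2 (76.57, Velune, 2,707 kg, $598,138.72):
Base rate for 76.57 is 23.5%.
Origin Velune qualifies under the Karovia–Velune agreement and 76.57 is covered: preferential rate 15% applies instead.
The additional-duty order on 76.57 targets Drenovia, not Velune; it does not apply.
Duty = $598,138.72 × 15% = $89,720.81.
Line 3 (69.41, Quenia, 1,299 m², $269,217.75):
Base rate for 69.41 is $3.54/m².
69.41 has an FTA preferential rate, but origin Quenia is not Velune; base rate stands.
Duty = 1,299 × $3.54 = $4,598.46.
Total = $4,120.69 + $89,720.81 + $4,598.46 = $98,439.96.

$98,439.96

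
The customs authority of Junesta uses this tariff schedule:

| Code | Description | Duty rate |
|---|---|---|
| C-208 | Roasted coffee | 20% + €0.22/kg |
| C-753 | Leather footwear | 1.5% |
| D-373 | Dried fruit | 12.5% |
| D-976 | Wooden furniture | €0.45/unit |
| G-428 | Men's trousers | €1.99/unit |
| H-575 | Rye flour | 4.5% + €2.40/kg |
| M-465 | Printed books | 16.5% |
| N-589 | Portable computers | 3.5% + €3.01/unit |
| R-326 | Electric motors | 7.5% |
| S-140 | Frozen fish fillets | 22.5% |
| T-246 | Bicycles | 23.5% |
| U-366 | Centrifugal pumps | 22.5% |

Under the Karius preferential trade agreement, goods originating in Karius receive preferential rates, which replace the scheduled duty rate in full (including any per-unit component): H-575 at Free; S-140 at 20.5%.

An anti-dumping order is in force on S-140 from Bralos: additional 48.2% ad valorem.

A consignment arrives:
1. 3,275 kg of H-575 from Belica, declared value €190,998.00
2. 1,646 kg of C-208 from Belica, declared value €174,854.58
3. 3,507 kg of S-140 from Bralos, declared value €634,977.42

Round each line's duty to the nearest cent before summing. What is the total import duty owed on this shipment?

Line 1 (H-575, Belica, 3,275 kg, €190,998.00):
Base rate for H-575 is 4.5% + €2.40/kg.
H-575 has an FTA preferential rate, but origin Belica is not Karius; base rate stands.
Duty = €190,998.00 × 4.5% + 3,275 × €2.40 = €16,454.91.
Line 2 (C-208, Belica, 1,646 kg, €174,854.58):
Base rate for C-208 is 20% + €0.22/kg.
Duty = €174,854.58 × 20% + 1,646 × €0.22 = €35,333.04.
Line 3 (S-140, Bralos, 3,507 kg, €634,977.42):
Base rate for S-140 is 22.5%.
S-140 has an FTA preferential rate, but origin Bralos is not Karius; base rate stands.
Additional duty on S-140 from Bralos: +48.2%. Applied ad valorem rate: 22.5% + 48.2% = 70.7%.
Duty = €634,977.42 × 70.7% = €448,929.04.
Total = €16,454.91 + €35,333.04 + €448,929.04 = €500,716.99.

€500,716.99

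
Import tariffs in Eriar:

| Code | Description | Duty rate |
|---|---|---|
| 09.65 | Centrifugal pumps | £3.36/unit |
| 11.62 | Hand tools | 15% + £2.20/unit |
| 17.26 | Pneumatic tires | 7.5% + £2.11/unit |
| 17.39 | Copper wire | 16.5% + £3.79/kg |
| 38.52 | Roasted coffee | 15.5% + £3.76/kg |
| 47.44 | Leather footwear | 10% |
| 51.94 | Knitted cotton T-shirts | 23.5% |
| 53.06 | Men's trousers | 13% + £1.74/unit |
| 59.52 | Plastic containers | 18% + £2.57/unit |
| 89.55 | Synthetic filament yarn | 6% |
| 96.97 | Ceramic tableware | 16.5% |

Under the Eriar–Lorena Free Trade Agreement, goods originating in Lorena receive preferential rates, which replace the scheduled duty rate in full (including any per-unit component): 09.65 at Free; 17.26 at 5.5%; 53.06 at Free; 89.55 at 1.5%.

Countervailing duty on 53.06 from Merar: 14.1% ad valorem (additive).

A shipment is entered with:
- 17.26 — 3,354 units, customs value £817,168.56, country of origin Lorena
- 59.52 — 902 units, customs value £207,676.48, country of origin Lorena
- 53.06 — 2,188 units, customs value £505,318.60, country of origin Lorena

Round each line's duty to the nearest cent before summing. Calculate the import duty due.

£84,644.18

Line 1 (17.26, Lorena, 3,354 units, £817,168.56):
Base rate for 17.26 is 7.5% + £2.11/unit.
Origin Lorena qualifies under the Eriar–Lorena agreement and 17.26 is covered: preferential rate 5.5% applies instead.
Duty = £817,168.56 × 5.5% = £44,944.27.
Line 2 (59.52, Lorena, 902 units, £207,676.48):
Base rate for 59.52 is 18% + £2.57/unit.
Origin Lorena is the FTA partner but 59.52 is not on the preference list; base rate stands.
Duty = £207,676.48 × 18% + 902 × £2.57 = £39,699.91.
Line 3 (53.06, Lorena, 2,188 units, £505,318.60):
Base rate for 53.06 is 13% + £1.74/unit.
Origin Lorena qualifies under the Eriar–Lorena agreement and 53.06 is covered: preferential rate Free applies instead.
The additional-duty order on 53.06 targets Merar, not Lorena; it does not apply.
Duty = £505,318.60 × 0% = £0.00.
Total = £44,944.27 + £39,699.91 + £0.00 = £84,644.18.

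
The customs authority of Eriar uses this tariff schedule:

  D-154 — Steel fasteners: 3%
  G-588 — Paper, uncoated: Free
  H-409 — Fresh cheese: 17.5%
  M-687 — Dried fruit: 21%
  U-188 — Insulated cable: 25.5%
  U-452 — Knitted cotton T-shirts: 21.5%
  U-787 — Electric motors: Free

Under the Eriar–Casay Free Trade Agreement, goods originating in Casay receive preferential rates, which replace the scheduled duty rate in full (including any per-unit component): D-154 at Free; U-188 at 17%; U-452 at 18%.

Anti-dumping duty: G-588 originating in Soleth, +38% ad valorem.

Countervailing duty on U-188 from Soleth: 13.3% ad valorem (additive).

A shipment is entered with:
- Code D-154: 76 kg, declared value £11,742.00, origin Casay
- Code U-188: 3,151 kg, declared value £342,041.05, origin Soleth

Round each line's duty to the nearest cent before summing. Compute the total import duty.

Line 1 (D-154, Casay, 76 kg, £11,742.00):
Base rate for D-154 is 3%.
Origin Casay qualifies under the Eriar–Casay agreement and D-154 is covered: preferential rate Free applies instead.
Duty = £11,742.00 × 0% = £0.00.
Line 2 (U-188, Soleth, 3,151 kg, £342,041.05):
Base rate for U-188 is 25.5%.
U-188 has an FTA preferential rate, but origin Soleth is not Casay; base rate stands.
Additional duty on U-188 from Soleth: +13.3%. Applied ad valorem rate: 25.5% + 13.3% = 38.8%.
Duty = £342,041.05 × 38.8% = £132,711.93.
Total = £0.00 + £132,711.93 = £132,711.93.

£132,711.93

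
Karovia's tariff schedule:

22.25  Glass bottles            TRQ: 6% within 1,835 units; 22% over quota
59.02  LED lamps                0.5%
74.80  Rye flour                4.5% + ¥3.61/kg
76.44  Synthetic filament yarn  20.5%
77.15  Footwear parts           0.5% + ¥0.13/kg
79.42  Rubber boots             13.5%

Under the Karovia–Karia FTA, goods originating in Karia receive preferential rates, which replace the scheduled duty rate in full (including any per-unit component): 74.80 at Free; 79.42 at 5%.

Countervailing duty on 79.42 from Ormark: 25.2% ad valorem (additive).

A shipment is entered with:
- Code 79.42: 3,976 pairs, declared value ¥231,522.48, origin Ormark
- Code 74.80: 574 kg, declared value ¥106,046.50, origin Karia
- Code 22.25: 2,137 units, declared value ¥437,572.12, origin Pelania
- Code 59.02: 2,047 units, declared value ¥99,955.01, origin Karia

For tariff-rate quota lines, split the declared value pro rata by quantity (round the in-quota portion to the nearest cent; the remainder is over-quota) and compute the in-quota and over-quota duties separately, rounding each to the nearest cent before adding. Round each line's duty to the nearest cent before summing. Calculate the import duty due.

¥126,247.31

Line 1 (79.42, Ormark, 3,976 pairs, ¥231,522.48):
Base rate for 79.42 is 13.5%.
79.42 has an FTA preferential rate, but origin Ormark is not Karia; base rate stands.
Additional duty on 79.42 from Ormark: +25.2%. Applied ad valorem rate: 13.5% + 25.2% = 38.7%.
Duty = ¥231,522.48 × 38.7% = ¥89,599.20.
Line 2 (74.80, Karia, 574 kg, ¥106,046.50):
Base rate for 74.80 is 4.5% + ¥3.61/kg.
Origin Karia qualifies under the Karovia–Karia agreement and 74.80 is covered: preferential rate Free applies instead.
Duty = ¥106,046.50 × 0% = ¥0.00.
Line 3 (22.25, Pelania, 2,137 units, ¥437,572.12):
Code 22.25 is under a tariff-rate quota (threshold 1,835 units). In-quota: 1,835 units at 6%; over-quota: 302 units at 22%.
Pro-rata value split: in-quota = ¥437,572.12 × 1,835/2,137 = ¥375,734.60; over-quota = ¥437,572.12 − ¥375,734.60 = ¥61,837.52.
In-quota duty = ¥375,734.60 × 6% = ¥22,544.08. Over-quota duty = ¥61,837.52 × 22% = ¥13,604.25.
Line duty = ¥22,544.08 + ¥13,604.25 = ¥36,148.33.
Line 4 (59.02, Karia, 2,047 units, ¥99,955.01):
Base rate for 59.02 is 0.5%.
Origin Karia is the FTA partner but 59.02 is not on the preference list; base rate stands.
Duty = ¥99,955.01 × 0.5% = ¥499.78.
Total = ¥89,599.20 + ¥0.00 + ¥36,148.33 + ¥499.78 = ¥126,247.31.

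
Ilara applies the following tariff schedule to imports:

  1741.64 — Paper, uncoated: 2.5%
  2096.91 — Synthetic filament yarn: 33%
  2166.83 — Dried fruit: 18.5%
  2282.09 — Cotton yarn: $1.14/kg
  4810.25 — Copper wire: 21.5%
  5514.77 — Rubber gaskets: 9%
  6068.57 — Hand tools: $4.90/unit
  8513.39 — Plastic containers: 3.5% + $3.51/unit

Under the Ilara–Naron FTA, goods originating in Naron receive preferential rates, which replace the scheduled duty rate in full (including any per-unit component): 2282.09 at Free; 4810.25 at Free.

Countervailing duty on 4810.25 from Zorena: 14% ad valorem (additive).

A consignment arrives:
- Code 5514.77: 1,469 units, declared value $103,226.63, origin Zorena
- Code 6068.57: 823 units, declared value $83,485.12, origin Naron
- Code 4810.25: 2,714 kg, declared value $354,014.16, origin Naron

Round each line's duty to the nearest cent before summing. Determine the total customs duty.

$13,323.10

Line 1 (5514.77, Zorena, 1,469 units, $103,226.63):
Base rate for 5514.77 is 9%.
Duty = $103,226.63 × 9% = $9,290.40.
Line 2 (6068.57, Naron, 823 units, $83,485.12):
Base rate for 6068.57 is $4.90/unit.
Origin Naron is the FTA partner but 6068.57 is not on the preference list; base rate stands.
Duty = 823 × $4.90 = $4,032.70.
Line 3 (4810.25, Naron, 2,714 kg, $354,014.16):
Base rate for 4810.25 is 21.5%.
Origin Naron qualifies under the Ilara–Naron agreement and 4810.25 is covered: preferential rate Free applies instead.
The additional-duty order on 4810.25 targets Zorena, not Naron; it does not apply.
Duty = $354,014.16 × 0% = $0.00.
Total = $9,290.40 + $4,032.70 + $0.00 = $13,323.10.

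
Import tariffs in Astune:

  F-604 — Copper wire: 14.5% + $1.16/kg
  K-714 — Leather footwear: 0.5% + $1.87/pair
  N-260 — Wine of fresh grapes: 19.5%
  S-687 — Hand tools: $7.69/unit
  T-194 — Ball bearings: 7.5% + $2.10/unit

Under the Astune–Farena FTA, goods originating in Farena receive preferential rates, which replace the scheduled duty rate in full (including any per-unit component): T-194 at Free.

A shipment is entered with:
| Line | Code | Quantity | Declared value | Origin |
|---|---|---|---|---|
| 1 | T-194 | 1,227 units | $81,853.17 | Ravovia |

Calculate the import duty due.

$8,715.69

Line 1 (T-194, Ravovia, 1,227 units, $81,853.17):
Base rate for T-194 is 7.5% + $2.10/unit.
T-194 has an FTA preferential rate, but origin Ravovia is not Farena; base rate stands.
Duty = $81,853.17 × 7.5% + 1,227 × $2.10 = $8,715.69.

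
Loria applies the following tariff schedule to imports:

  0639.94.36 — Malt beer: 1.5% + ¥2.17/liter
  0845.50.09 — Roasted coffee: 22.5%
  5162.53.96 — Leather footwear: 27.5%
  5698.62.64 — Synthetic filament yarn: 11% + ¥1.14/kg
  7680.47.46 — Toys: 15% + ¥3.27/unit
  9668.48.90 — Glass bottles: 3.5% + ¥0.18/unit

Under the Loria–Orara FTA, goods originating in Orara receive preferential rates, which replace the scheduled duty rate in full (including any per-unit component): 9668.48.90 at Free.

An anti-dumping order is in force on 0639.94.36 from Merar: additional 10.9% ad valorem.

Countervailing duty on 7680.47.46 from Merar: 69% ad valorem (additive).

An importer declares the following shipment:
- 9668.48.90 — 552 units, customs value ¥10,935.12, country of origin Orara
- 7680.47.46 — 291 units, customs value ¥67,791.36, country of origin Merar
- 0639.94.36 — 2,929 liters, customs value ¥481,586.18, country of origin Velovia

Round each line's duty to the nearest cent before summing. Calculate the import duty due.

¥71,476.03

Line 1 (9668.48.90, Orara, 552 units, ¥10,935.12):
Base rate for 9668.48.90 is 3.5% + ¥0.18/unit.
Origin Orara qualifies under the Loria–Orara agreement and 9668.48.90 is covered: preferential rate Free applies instead.
Duty = ¥10,935.12 × 0% = ¥0.00.
Line 2 (7680.47.46, Merar, 291 units, ¥67,791.36):
Base rate for 7680.47.46 is 15% + ¥3.27/unit.
Additional duty on 7680.47.46 from Merar: +69%. Applied ad valorem rate: 15% + 69% = 84%.
Duty = ¥67,791.36 × 84% + 291 × ¥3.27 = ¥57,896.31.
Line 3 (0639.94.36, Velovia, 2,929 liters, ¥481,586.18):
Base rate for 0639.94.36 is 1.5% + ¥2.17/liter.
The additional-duty order on 0639.94.36 targets Merar, not Velovia; it does not apply.
Duty = ¥481,586.18 × 1.5% + 2,929 × ¥2.17 = ¥13,579.72.
Total = ¥0.00 + ¥57,896.31 + ¥13,579.72 = ¥71,476.03.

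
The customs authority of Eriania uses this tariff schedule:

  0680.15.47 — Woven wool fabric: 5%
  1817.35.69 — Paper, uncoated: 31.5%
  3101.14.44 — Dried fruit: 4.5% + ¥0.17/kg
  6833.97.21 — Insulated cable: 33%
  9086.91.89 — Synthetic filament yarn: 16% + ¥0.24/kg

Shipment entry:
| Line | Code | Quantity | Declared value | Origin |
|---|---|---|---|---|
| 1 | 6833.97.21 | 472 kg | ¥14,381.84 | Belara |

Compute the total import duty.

Line 1 (6833.97.21, Belara, 472 kg, ¥14,381.84):
Base rate for 6833.97.21 is 33%.
Duty = ¥14,381.84 × 33% = ¥4,746.01.

¥4,746.01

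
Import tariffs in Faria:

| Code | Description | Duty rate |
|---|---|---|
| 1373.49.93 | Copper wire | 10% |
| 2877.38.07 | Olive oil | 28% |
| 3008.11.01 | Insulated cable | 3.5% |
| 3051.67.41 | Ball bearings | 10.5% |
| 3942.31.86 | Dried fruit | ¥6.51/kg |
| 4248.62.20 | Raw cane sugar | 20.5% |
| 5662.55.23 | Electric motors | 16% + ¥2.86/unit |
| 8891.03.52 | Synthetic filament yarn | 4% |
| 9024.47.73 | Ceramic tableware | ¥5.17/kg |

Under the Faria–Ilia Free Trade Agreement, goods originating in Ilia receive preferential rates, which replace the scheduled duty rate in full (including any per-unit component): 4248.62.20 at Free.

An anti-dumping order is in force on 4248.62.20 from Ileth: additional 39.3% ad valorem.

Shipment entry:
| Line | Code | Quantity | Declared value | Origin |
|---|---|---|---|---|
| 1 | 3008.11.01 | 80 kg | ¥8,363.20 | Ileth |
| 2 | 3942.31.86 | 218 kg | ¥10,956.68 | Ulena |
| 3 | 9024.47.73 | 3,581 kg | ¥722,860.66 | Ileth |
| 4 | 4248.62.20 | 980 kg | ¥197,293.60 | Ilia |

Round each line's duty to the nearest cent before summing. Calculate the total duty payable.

¥20,225.66

Line 1 (3008.11.01, Ileth, 80 kg, ¥8,363.20):
Base rate for 3008.11.01 is 3.5%.
Duty = ¥8,363.20 × 3.5% = ¥292.71.
Line 2 (3942.31.86, Ulena, 218 kg, ¥10,956.68):
Base rate for 3942.31.86 is ¥6.51/kg.
Duty = 218 × ¥6.51 = ¥1,419.18.
Line 3 (9024.47.73, Ileth, 3,581 kg, ¥722,860.66):
Base rate for 9024.47.73 is ¥5.17/kg.
Duty = 3,581 × ¥5.17 = ¥18,513.77.
Line 4 (4248.62.20, Ilia, 980 kg, ¥197,293.60):
Base rate for 4248.62.20 is 20.5%.
Origin Ilia qualifies under the Faria–Ilia agreement and 4248.62.20 is covered: preferential rate Free applies instead.
The additional-duty order on 4248.62.20 targets Ileth, not Ilia; it does not apply.
Duty = ¥197,293.60 × 0% = ¥0.00.
Total = ¥292.71 + ¥1,419.18 + ¥18,513.77 + ¥0.00 = ¥20,225.66.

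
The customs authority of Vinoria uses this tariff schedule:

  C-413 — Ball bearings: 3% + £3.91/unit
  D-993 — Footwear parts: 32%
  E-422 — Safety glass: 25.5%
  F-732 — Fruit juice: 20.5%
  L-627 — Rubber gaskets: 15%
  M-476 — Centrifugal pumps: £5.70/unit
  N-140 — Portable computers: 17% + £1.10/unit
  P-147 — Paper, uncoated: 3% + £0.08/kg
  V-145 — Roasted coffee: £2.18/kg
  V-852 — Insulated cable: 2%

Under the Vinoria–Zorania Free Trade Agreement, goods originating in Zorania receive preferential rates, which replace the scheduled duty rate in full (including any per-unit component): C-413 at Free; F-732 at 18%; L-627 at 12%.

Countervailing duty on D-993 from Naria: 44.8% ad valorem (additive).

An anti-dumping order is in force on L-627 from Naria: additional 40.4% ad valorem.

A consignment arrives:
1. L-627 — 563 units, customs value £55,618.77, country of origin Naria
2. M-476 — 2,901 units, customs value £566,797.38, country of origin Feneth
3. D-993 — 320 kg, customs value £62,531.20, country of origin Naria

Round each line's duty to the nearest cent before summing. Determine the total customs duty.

£95,372.46

Line 1 (L-627, Naria, 563 units, £55,618.77):
Base rate for L-627 is 15%.
L-627 has an FTA preferential rate, but origin Naria is not Zorania; base rate stands.
Additional duty on L-627 from Naria: +40.4%. Applied ad valorem rate: 15% + 40.4% = 55.4%.
Duty = £55,618.77 × 55.4% = £30,812.80.
Line 2 (M-476, Feneth, 2,901 units, £566,797.38):
Base rate for M-476 is £5.70/unit.
Duty = 2,901 × £5.70 = £16,535.70.
Line 3 (D-993, Naria, 320 kg, £62,531.20):
Base rate for D-993 is 32%.
Additional duty on D-993 from Naria: +44.8%. Applied ad valorem rate: 32% + 44.8% = 76.8%.
Duty = £62,531.20 × 76.8% = £48,023.96.
Total = £30,812.80 + £16,535.70 + £48,023.96 = £95,372.46.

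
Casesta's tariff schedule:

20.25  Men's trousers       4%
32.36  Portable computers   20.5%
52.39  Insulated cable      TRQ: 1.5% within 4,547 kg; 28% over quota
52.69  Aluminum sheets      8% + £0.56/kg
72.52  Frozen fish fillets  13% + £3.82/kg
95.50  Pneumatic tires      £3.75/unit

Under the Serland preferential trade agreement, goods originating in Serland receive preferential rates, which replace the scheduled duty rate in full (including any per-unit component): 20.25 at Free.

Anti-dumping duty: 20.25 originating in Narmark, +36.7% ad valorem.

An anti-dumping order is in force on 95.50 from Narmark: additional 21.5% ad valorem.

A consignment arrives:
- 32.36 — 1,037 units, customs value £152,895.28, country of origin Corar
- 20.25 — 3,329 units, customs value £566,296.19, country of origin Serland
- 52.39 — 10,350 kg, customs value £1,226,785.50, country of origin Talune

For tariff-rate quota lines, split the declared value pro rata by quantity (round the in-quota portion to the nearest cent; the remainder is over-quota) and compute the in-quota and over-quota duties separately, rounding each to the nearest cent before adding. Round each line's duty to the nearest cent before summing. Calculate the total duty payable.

£232,020.16

Line 1 (32.36, Corar, 1,037 units, £152,895.28):
Base rate for 32.36 is 20.5%.
Duty = £152,895.28 × 20.5% = £31,343.53.
Line 2 (20.25, Serland, 3,329 units, £566,296.19):
Base rate for 20.25 is 4%.
Origin Serland qualifies under the Casesta–Serland agreement and 20.25 is covered: preferential rate Free applies instead.
The additional-duty order on 20.25 targets Narmark, not Serland; it does not apply.
Duty = £566,296.19 × 0% = £0.00.
Line 3 (52.39, Talune, 10,350 kg, £1,226,785.50):
Code 52.39 is under a tariff-rate quota (threshold 4,547 kg). In-quota: 4,547 kg at 1.5%; over-quota: 5,803 kg at 28%.
Pro-rata value split: in-quota = £1,226,785.50 × 4,547/10,350 = £538,955.91; over-quota = £1,226,785.50 − £538,955.91 = £687,829.59.
In-quota duty = £538,955.91 × 1.5% = £8,084.34. Over-quota duty = £687,829.59 × 28% = £192,592.29.
Line duty = £8,084.34 + £192,592.29 = £200,676.63.
Total = £31,343.53 + £0.00 + £200,676.63 = £232,020.16.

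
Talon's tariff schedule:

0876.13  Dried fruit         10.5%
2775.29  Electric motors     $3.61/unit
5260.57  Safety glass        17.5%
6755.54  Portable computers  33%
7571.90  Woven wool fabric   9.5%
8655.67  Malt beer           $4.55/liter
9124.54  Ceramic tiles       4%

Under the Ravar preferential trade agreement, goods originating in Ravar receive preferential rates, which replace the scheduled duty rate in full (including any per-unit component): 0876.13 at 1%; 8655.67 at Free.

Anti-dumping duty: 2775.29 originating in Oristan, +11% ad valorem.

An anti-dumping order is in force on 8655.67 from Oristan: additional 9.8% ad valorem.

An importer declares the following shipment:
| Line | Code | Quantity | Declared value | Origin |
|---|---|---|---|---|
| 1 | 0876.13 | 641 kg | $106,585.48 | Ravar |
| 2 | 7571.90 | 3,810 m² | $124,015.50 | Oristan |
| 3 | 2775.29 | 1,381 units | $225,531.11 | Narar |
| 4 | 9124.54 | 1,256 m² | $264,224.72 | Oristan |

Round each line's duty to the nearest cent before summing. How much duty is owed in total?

Line 1 (0876.13, Ravar, 641 kg, $106,585.48):
Base rate for 0876.13 is 10.5%.
Origin Ravar qualifies under the Talon–Ravar agreement and 0876.13 is covered: preferential rate 1% applies instead.
Duty = $106,585.48 × 1% = $1,065.85.
Line 2 (7571.90, Oristan, 3,810 m², $124,015.50):
Base rate for 7571.90 is 9.5%.
Duty = $124,015.50 × 9.5% = $11,781.47.
Line 3 (2775.29, Narar, 1,381 units, $225,531.11):
Base rate for 2775.29 is $3.61/unit.
The additional-duty order on 2775.29 targets Oristan, not Narar; it does not apply.
Duty = 1,381 × $3.61 = $4,985.41.
Line 4 (9124.54, Oristan, 1,256 m², $264,224.72):
Base rate for 9124.54 is 4%.
Duty = $264,224.72 × 4% = $10,568.99.
Total = $1,065.85 + $11,781.47 + $4,985.41 + $10,568.99 = $28,401.72.

$28,401.72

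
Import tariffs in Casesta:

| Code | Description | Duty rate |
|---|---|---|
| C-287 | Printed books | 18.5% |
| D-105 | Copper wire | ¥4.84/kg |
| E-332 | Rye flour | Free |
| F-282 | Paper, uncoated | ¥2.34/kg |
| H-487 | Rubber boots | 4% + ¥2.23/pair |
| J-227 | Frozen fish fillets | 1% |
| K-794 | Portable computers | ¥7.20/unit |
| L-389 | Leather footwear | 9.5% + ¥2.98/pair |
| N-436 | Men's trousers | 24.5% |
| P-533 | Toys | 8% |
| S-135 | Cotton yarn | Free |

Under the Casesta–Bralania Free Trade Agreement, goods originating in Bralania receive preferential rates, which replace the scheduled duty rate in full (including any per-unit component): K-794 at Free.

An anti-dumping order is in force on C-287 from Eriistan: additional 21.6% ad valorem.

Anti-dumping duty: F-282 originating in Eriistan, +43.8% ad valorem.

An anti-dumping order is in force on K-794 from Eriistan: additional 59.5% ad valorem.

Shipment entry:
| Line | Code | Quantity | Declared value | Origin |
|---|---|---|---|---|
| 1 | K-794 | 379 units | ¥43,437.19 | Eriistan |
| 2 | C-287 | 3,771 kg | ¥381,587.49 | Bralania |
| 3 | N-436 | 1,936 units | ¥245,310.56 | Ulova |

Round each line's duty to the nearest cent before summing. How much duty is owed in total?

¥159,268.71

Line 1 (K-794, Eriistan, 379 units, ¥43,437.19):
Base rate for K-794 is ¥7.20/unit.
K-794 has an FTA preferential rate, but origin Eriistan is not Bralania; base rate stands.
Additional duty on K-794 from Eriistan: +59.5% ad valorem. Applied ad valorem rate = 59.5%.
Duty = ¥43,437.19 × 59.5% + 379 × ¥7.20 = ¥28,573.93.
Line 2 (C-287, Bralania, 3,771 kg, ¥381,587.49):
Base rate for C-287 is 18.5%.
Origin Bralania is the FTA partner but C-287 is not on the preference list; base rate stands.
The additional-duty order on C-287 targets Eriistan, not Bralania; it does not apply.
Duty = ¥381,587.49 × 18.5% = ¥70,593.69.
Line 3 (N-436, Ulova, 1,936 units, ¥245,310.56):
Base rate for N-436 is 24.5%.
Duty = ¥245,310.56 × 24.5% = ¥60,101.09.
Total = ¥28,573.93 + ¥70,593.69 + ¥60,101.09 = ¥159,268.71.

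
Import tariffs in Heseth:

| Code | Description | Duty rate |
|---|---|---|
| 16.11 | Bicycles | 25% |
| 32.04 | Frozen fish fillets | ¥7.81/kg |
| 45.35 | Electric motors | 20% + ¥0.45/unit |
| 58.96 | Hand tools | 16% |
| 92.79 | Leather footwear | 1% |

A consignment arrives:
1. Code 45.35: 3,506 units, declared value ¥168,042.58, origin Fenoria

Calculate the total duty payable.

¥35,186.22

Line 1 (45.35, Fenoria, 3,506 units, ¥168,042.58):
Base rate for 45.35 is 20% + ¥0.45/unit.
Duty = ¥168,042.58 × 20% + 3,506 × ¥0.45 = ¥35,186.22.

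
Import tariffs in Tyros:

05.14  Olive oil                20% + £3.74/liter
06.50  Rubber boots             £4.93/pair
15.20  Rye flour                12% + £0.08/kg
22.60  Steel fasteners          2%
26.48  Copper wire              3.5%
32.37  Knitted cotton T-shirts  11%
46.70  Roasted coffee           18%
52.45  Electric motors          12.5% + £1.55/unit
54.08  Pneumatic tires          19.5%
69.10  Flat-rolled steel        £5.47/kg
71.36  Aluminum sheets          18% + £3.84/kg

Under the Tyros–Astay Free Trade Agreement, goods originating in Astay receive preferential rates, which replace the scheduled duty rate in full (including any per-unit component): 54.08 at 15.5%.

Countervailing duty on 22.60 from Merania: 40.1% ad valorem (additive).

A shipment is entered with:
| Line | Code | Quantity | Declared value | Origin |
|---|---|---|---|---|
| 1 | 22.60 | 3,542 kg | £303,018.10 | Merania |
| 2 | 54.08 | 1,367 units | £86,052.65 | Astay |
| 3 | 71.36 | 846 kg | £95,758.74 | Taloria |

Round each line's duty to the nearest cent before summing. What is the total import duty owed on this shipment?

£161,393.99

Line 1 (22.60, Merania, 3,542 kg, £303,018.10):
Base rate for 22.60 is 2%.
Additional duty on 22.60 from Merania: +40.1%. Applied ad valorem rate: 2% + 40.1% = 42.1%.
Duty = £303,018.10 × 42.1% = £127,570.62.
Line 2 (54.08, Astay, 1,367 units, £86,052.65):
Base rate for 54.08 is 19.5%.
Origin Astay qualifies under the Tyros–Astay agreement and 54.08 is covered: preferential rate 15.5% applies instead.
Duty = £86,052.65 × 15.5% = £13,338.16.
Line 3 (71.36, Taloria, 846 kg, £95,758.74):
Base rate for 71.36 is 18% + £3.84/kg.
Duty = £95,758.74 × 18% + 846 × £3.84 = £20,485.21.
Total = £127,570.62 + £13,338.16 + £20,485.21 = £161,393.99.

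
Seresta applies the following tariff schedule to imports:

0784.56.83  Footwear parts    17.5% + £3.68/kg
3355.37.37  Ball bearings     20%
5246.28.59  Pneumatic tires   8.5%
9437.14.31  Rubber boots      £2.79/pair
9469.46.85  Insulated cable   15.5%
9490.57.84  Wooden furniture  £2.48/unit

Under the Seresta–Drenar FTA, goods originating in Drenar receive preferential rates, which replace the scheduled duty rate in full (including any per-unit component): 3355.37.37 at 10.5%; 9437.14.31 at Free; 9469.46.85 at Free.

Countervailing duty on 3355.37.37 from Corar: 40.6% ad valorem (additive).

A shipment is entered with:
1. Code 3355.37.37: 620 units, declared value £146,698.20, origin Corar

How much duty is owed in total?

£88,899.11

Line 1 (3355.37.37, Corar, 620 units, £146,698.20):
Base rate for 3355.37.37 is 20%.
3355.37.37 has an FTA preferential rate, but origin Corar is not Drenar; base rate stands.
Additional duty on 3355.37.37 from Corar: +40.6%. Applied ad valorem rate: 20% + 40.6% = 60.6%.
Duty = £146,698.20 × 60.6% = £88,899.11.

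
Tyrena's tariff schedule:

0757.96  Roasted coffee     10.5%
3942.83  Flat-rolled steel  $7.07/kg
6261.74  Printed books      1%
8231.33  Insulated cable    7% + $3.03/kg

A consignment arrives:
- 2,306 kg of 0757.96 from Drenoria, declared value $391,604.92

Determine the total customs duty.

Line 1 (0757.96, Drenoria, 2,306 kg, $391,604.92):
Base rate for 0757.96 is 10.5%.
Duty = $391,604.92 × 10.5% = $41,118.52.

$41,118.52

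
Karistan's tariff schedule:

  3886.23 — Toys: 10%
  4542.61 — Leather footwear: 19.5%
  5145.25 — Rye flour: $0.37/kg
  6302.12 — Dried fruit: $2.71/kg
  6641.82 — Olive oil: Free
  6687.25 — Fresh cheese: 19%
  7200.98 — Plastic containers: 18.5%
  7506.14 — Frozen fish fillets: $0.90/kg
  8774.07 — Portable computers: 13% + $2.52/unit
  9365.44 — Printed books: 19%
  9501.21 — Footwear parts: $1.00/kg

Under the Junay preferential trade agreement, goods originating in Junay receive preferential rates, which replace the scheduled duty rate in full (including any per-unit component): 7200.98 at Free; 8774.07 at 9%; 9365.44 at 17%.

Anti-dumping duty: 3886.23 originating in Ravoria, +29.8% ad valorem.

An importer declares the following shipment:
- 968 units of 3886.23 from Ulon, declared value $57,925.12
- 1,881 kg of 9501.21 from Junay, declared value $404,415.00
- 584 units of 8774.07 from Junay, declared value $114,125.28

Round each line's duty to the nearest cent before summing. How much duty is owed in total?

Line 1 (3886.23, Ulon, 968 units, $57,925.12):
Base rate for 3886.23 is 10%.
The additional-duty order on 3886.23 targets Ravoria, not Ulon; it does not apply.
Duty = $57,925.12 × 10% = $5,792.51.
Line 2 (9501.21, Junay, 1,881 kg, $404,415.00):
Base rate for 9501.21 is $1.00/kg.
Origin Junay is the FTA partner but 9501.21 is not on the preference list; base rate stands.
Duty = 1,881 × $1.00 = $1,881.00.
Line 3 (8774.07, Junay, 584 units, $114,125.28):
Base rate for 8774.07 is 13% + $2.52/unit.
Origin Junay qualifies under the Karistan–Junay agreement and 8774.07 is covered: preferential rate 9% applies instead.
Duty = $114,125.28 × 9% = $10,271.28.
Total = $5,792.51 + $1,881.00 + $10,271.28 = $17,944.79.

$17,944.79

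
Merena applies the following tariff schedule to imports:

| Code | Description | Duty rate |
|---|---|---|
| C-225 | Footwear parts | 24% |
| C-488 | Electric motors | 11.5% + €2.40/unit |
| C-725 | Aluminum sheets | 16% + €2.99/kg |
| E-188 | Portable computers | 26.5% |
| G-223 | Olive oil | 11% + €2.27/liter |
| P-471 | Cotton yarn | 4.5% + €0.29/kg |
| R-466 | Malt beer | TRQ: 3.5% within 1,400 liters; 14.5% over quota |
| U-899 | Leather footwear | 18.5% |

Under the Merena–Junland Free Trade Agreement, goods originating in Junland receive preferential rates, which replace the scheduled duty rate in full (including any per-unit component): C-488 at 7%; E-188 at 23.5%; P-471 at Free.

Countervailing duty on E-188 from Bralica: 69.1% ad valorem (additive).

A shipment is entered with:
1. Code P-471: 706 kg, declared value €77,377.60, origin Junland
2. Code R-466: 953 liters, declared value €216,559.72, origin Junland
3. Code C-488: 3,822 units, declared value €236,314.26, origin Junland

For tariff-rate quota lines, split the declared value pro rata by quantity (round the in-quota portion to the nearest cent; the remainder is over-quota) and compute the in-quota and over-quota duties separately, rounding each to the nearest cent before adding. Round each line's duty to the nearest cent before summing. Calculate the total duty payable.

€24,121.59

Line 1 (P-471, Junland, 706 kg, €77,377.60):
Base rate for P-471 is 4.5% + €0.29/kg.
Origin Junland qualifies under the Merena–Junland agreement and P-471 is covered: preferential rate Free applies instead.
Duty = €77,377.60 × 0% = €0.00.
Line 2 (R-466, Junland, 953 liters, €216,559.72):
Code R-466 is under a tariff-rate quota (threshold 1,400 liters). Quantity 953 liters is within the quota, so the in-quota rate 3.5% applies to the full value.
Duty = €216,559.72 × 3.5% = €7,579.59.
Line 3 (C-488, Junland, 3,822 units, €236,314.26):
Base rate for C-488 is 11.5% + €2.40/unit.
Origin Junland qualifies under the Merena–Junland agreement and C-488 is covered: preferential rate 7% applies instead.
Duty = €236,314.26 × 7% = €16,542.00.
Total = €0.00 + €7,579.59 + €16,542.00 = €24,121.59.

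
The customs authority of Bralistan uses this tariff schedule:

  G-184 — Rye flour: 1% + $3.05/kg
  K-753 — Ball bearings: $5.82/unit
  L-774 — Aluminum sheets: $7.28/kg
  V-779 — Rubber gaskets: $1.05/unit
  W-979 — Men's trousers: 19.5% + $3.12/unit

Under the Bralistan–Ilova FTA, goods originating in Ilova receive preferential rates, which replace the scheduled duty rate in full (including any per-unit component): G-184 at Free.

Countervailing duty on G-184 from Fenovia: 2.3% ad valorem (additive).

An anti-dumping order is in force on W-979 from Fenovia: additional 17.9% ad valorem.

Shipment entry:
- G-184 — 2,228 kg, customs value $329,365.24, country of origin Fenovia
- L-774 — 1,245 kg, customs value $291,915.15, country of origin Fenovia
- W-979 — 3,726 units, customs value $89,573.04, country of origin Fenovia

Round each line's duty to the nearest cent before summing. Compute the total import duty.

$71,853.49

Line 1 (G-184, Fenovia, 2,228 kg, $329,365.24):
Base rate for G-184 is 1% + $3.05/kg.
G-184 has an FTA preferential rate, but origin Fenovia is not Ilova; base rate stands.
Additional duty on G-184 from Fenovia: +2.3%. Applied ad valorem rate: 1% + 2.3% = 3.3%.
Duty = $329,365.24 × 3.3% + 2,228 × $3.05 = $17,664.45.
Line 2 (L-774, Fenovia, 1,245 kg, $291,915.15):
Base rate for L-774 is $7.28/kg.
Duty = 1,245 × $7.28 = $9,063.60.
Line 3 (W-979, Fenovia, 3,726 units, $89,573.04):
Base rate for W-979 is 19.5% + $3.12/unit.
Additional duty on W-979 from Fenovia: +17.9%. Applied ad valorem rate: 19.5% + 17.9% = 37.4%.
Duty = $89,573.04 × 37.4% + 3,726 × $3.12 = $45,125.44.
Total = $17,664.45 + $9,063.60 + $45,125.44 = $71,853.49.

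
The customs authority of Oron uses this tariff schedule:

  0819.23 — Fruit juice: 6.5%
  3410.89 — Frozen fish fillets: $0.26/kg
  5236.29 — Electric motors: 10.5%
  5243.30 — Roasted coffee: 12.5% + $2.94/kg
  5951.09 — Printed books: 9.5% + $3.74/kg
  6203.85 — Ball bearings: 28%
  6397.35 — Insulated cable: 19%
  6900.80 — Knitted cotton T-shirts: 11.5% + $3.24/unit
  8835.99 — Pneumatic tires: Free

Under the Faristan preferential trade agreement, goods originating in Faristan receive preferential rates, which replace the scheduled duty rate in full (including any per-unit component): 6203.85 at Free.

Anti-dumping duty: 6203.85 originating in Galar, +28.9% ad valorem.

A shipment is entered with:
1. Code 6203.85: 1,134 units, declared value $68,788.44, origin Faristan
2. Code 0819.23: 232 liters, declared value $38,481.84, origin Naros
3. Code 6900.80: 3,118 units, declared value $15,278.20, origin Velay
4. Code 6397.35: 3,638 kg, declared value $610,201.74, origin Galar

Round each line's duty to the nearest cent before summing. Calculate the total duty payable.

Line 1 (6203.85, Faristan, 1,134 units, $68,788.44):
Base rate for 6203.85 is 28%.
Origin Faristan qualifies under the Oron–Faristan agreement and 6203.85 is covered: preferential rate Free applies instead.
The additional-duty order on 6203.85 targets Galar, not Faristan; it does not apply.
Duty = $68,788.44 × 0% = $0.00.
Line 2 (0819.23, Naros, 232 liters, $38,481.84):
Base rate for 0819.23 is 6.5%.
Duty = $38,481.84 × 6.5% = $2,501.32.
Line 3 (6900.80, Velay, 3,118 units, $15,278.20):
Base rate for 6900.80 is 11.5% + $3.24/unit.
Duty = $15,278.20 × 11.5% + 3,118 × $3.24 = $11,859.31.
Line 4 (6397.35, Galar, 3,638 kg, $610,201.74):
Base rate for 6397.35 is 19%.
Duty = $610,201.74 × 19% = $115,938.33.
Total = $0.00 + $2,501.32 + $11,859.31 + $115,938.33 = $130,298.96.

$130,298.96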